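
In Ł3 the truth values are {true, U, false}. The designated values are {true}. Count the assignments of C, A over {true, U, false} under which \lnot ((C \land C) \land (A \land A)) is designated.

5

Of the 9 assignments, 5 give a value in {true}.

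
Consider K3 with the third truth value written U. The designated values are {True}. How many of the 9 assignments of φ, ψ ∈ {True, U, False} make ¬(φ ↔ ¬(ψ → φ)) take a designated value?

Designated under: (φ=True, ψ=True); (φ=True, ψ=U); (φ=True, ψ=False); (φ=False, ψ=True).

4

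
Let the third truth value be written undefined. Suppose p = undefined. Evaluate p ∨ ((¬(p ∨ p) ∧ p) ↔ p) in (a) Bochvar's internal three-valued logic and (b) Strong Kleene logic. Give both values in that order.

In Bochvar's internal three-valued logic: p ∨ p = undefined ∨ undefined = undefined
¬(p ∨ p) = ¬undefined = undefined
¬(p ∨ p) ∧ p = undefined ∧ undefined = undefined
(¬(p ∨ p) ∧ p) ↔ p = undefined ↔ undefined = undefined
p ∨ ((¬(p ∨ p) ∧ p) ↔ p) = undefined ∨ undefined = undefined
In Strong Kleene logic: p ∨ p = undefined ∨ undefined = undefined
¬(p ∨ p) = ¬undefined = undefined
¬(p ∨ p) ∧ p = undefined ∧ undefined = undefined
(¬(p ∨ p) ∧ p) ↔ p = undefined ↔ undefined = undefined
p ∨ ((¬(p ∨ p) ∧ p) ↔ p) = undefined ∨ undefined = undefined

undefined; undefined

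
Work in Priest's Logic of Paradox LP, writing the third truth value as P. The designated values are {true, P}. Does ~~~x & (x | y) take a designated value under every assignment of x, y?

Countermodel: x=true, y=true gives false, which is not designated.

No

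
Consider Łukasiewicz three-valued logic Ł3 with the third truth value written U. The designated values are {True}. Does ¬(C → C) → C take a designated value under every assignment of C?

Yes

Every assignment of C over {True, U, False} gives a value in {True}.
In particular, with C=U: ¬(C → C) → C = True.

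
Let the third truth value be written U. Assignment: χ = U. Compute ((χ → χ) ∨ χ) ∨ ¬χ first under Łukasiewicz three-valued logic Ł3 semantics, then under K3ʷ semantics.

true; U

In Łukasiewicz three-valued logic Ł3: χ → χ = U → U = true  [min(1, 1−½+½)]
(χ → χ) ∨ χ = true ∨ U = true
¬χ = ¬U = U
((χ → χ) ∨ χ) ∨ ¬χ = true ∨ U = true
In K3ʷ: χ → χ = U → U = U  [any arg is the third value ⇒ result is the third value]
(χ → χ) ∨ χ = U ∨ U = U
¬χ = ¬U = U
((χ → χ) ∨ χ) ∨ ¬χ = U ∨ U = U
They differ because Łukasiewicz three-valued logic Ł3 and K3ʷ treat U differently under the binary connectives.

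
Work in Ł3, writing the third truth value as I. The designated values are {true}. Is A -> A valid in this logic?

Yes

Every assignment of A over {true, I, false} gives a value in {true}.
In particular, with A=I: A -> A = true.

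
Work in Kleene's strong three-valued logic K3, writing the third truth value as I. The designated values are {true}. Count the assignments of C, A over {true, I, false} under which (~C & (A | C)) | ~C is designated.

3

Designated under: (C=false, A=true); (C=false, A=I); (C=false, A=false).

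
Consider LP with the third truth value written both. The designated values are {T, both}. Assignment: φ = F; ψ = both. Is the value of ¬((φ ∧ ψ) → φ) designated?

No

φ ∧ ψ = F ∧ both = F
(φ ∧ ψ) → φ = F → F = T
¬((φ ∧ ψ) → φ) = ¬T = F
F ∉ {T, both}.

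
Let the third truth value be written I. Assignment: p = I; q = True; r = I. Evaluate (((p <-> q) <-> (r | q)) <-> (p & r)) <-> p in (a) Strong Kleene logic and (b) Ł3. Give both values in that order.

I; I

In Strong Kleene logic: p <-> q = I <-> True = I
r | q = I | True = True
(p <-> q) <-> (r | q) = I <-> True = I
p & r = I & I = I
((p <-> q) <-> (r | q)) <-> (p & r) = I <-> I = I
(((p <-> q) <-> (r | q)) <-> (p & r)) <-> p = I <-> I = I
In Ł3: p <-> q = I <-> True = I  [1 − |½−1|]
r | q = I | True = True
(p <-> q) <-> (r | q) = I <-> True = I
p & r = I & I = I
((p <-> q) <-> (r | q)) <-> (p & r) = I <-> I = True
(((p <-> q) <-> (r | q)) <-> (p & r)) <-> p = True <-> I = I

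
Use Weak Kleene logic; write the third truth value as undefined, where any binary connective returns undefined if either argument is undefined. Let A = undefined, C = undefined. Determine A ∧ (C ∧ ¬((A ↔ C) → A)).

undefined

A ↔ C = undefined ↔ undefined = undefined
(A ↔ C) → A = undefined → undefined = undefined  [any arg is the third value ⇒ result is the third value]
¬((A ↔ C) → A) = ¬undefined = undefined
C ∧ ¬((A ↔ C) → A) = undefined ∧ undefined = undefined
A ∧ (C ∧ ¬((A ↔ C) → A)) = undefined ∧ undefined = undefined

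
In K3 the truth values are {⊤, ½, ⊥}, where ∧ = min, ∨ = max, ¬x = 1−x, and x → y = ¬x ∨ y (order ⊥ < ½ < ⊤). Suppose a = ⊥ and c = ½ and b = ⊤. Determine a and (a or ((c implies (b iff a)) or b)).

⊥

b iff a = ⊤ iff ⊥ = ⊥
c implies (b iff a) = ½ implies ⊥ = ½
(c implies (b iff a)) or b = ½ or ⊤ = ⊤
a or ((c implies (b iff a)) or b) = ⊥ or ⊤ = ⊤
a and (a or ((c implies (b iff a)) or b)) = ⊥ and ⊤ = ⊥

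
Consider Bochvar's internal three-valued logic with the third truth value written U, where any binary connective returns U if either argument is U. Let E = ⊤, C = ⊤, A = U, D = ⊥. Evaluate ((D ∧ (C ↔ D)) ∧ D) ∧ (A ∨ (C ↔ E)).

C ↔ D = ⊤ ↔ ⊥ = ⊥
D ∧ (C ↔ D) = ⊥ ∧ ⊥ = ⊥
(D ∧ (C ↔ D)) ∧ D = ⊥ ∧ ⊥ = ⊥
C ↔ E = ⊤ ↔ ⊤ = ⊤
A ∨ (C ↔ E) = U ∨ ⊤ = U
((D ∧ (C ↔ D)) ∧ D) ∧ (A ∨ (C ↔ E)) = ⊥ ∧ U = U

U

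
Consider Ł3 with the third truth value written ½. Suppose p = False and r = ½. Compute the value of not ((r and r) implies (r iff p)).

r and r = ½ and ½ = ½
r iff p = ½ iff False = ½
(r and r) implies (r iff p) = ½ implies ½ = True
not ((r and r) implies (r iff p)) = not True = False

False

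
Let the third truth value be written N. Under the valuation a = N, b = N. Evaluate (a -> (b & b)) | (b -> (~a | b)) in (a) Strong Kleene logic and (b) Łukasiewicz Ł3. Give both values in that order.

N; True

In Strong Kleene logic: b & b = N & N = N
a -> (b & b) = N -> N = N  [~N | N]
~a = ~N = N
~a | b = N | N = N
b -> (~a | b) = N -> N = N
(a -> (b & b)) | (b -> (~a | b)) = N | N = N
In Łukasiewicz Ł3: b & b = N & N = N
a -> (b & b) = N -> N = True  [min(1, 1−½+½)]
~a = ~N = N
~a | b = N | N = N
b -> (~a | b) = N -> N = True
(a -> (b & b)) | (b -> (~a | b)) = True | True = True
They differ because Strong Kleene logic and Łukasiewicz Ł3 treat N differently under implication.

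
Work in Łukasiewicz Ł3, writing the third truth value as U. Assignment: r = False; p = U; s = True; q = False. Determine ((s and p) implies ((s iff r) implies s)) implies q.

s and p = True and U = U
s iff r = True iff False = False
(s iff r) implies s = False implies True = True
(s and p) implies ((s iff r) implies s) = U implies True = True  [min(1, 1−½+1)]
((s and p) implies ((s iff r) implies s)) implies q = True implies False = False

False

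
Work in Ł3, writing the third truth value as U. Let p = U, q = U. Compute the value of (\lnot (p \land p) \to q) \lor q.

⊤

p \land p = U \land U = U
\lnot (p \land p) = \lnot U = U
\lnot (p \land p) \to q = U \to U = ⊤
(\lnot (p \land p) \to q) \lor q = ⊤ \lor U = ⊤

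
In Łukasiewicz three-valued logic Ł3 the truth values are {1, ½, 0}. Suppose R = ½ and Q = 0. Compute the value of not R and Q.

0

not R = not ½ = ½
not R and Q = ½ and 0 = 0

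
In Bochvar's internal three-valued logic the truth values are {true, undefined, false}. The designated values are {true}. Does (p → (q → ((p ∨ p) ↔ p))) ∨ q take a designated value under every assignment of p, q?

No

Countermodel: p=true, q=undefined gives undefined, which is not designated.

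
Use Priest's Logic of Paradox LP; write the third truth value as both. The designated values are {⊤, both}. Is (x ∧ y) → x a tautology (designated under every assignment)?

Yes

Every assignment of x, y over {⊤, both, ⊥} gives a value in {⊤, both}.
In particular, with x=both, y=both: (x ∧ y) → x = both.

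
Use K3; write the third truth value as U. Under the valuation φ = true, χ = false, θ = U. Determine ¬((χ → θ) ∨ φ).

χ → θ = false → U = true  [¬false ∨ U]
(χ → θ) ∨ φ = true ∨ true = true
¬((χ → θ) ∨ φ) = ¬true = false

false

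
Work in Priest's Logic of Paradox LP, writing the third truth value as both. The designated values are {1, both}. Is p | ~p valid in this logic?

Every assignment of p over {1, both, 0} gives a value in {1, both}.
In particular, with p=both: p | ~p = both.

Yes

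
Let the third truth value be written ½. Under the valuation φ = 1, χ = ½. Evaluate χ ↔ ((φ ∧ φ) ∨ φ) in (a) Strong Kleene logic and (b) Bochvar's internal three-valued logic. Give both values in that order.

½; ½

In Strong Kleene logic: φ ∧ φ = 1 ∧ 1 = 1
(φ ∧ φ) ∨ φ = 1 ∨ 1 = 1
χ ↔ ((φ ∧ φ) ∨ φ) = ½ ↔ 1 = ½
In Bochvar's internal three-valued logic: φ ∧ φ = 1 ∧ 1 = 1
(φ ∧ φ) ∨ φ = 1 ∨ 1 = 1
χ ↔ ((φ ∧ φ) ∨ φ) = ½ ↔ 1 = ½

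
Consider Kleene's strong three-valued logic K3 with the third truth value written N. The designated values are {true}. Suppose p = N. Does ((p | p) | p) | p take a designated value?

p | p = N | N = N
(p | p) | p = N | N = N
((p | p) | p) | p = N | N = N
N ∉ {true}.

No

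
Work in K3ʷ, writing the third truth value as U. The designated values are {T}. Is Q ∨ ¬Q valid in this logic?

No

Countermodel: Q=U gives U, which is not designated.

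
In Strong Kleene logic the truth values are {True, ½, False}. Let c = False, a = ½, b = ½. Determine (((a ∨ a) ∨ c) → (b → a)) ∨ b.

a ∨ a = ½ ∨ ½ = ½
(a ∨ a) ∨ c = ½ ∨ False = ½
b → a = ½ → ½ = ½
((a ∨ a) ∨ c) → (b → a) = ½ → ½ = ½
(((a ∨ a) ∨ c) → (b → a)) ∨ b = ½ ∨ ½ = ½

½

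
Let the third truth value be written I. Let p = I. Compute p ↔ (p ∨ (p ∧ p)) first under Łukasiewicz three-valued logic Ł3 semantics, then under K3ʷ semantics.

true; I

In Łukasiewicz three-valued logic Ł3: p ∧ p = I ∧ I = I
p ∨ (p ∧ p) = I ∨ I = I
p ↔ (p ∨ (p ∧ p)) = I ↔ I = true  [1 − |½−½|]
In K3ʷ: p ∧ p = I ∧ I = I
p ∨ (p ∧ p) = I ∨ I = I
p ↔ (p ∨ (p ∧ p)) = I ↔ I = I
They differ because Łukasiewicz three-valued logic Ł3 and K3ʷ treat I differently under the binary connectives.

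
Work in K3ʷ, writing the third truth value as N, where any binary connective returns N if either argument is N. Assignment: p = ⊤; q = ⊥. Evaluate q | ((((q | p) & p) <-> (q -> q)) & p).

q | p = ⊥ | ⊤ = ⊤
(q | p) & p = ⊤ & ⊤ = ⊤
q -> q = ⊥ -> ⊥ = ⊤
((q | p) & p) <-> (q -> q) = ⊤ <-> ⊤ = ⊤
(((q | p) & p) <-> (q -> q)) & p = ⊤ & ⊤ = ⊤
q | ((((q | p) & p) <-> (q -> q)) & p) = ⊥ | ⊤ = ⊤

⊤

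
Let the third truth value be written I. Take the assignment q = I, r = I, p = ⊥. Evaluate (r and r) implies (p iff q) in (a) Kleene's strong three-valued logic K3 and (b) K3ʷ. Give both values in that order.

I; I

In Kleene's strong three-valued logic K3: r and r = I and I = I
p iff q = ⊥ iff I = I
(r and r) implies (p iff q) = I implies I = I  [not I or I]
In K3ʷ: r and r = I and I = I
p iff q = ⊥ iff I = I
(r and r) implies (p iff q) = I implies I = I  [any arg is the third value ⇒ result is the third value]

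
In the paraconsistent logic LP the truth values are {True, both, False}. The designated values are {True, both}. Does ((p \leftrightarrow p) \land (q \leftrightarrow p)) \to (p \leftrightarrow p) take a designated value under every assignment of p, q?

Every assignment of p, q over {True, both, False} gives a value in {True, both}.
In particular, with p=both, q=both: ((p \leftrightarrow p) \land (q \leftrightarrow p)) \to (p \leftrightarrow p) = both.

Yes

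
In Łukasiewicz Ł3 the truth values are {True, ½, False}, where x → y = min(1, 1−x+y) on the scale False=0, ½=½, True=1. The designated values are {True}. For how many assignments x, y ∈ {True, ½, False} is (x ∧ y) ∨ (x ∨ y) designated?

Of the 9 assignments, 5 give a value in {True}.

5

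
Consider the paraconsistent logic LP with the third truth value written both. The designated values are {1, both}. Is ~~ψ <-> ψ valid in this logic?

Yes

Every assignment of ψ over {1, both, 0} gives a value in {1, both}.
In particular, with ψ=both: ~~ψ <-> ψ = both.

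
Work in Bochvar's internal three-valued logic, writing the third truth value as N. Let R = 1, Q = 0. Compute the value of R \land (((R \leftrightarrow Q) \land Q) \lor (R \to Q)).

0

R \leftrightarrow Q = 1 \leftrightarrow 0 = 0
(R \leftrightarrow Q) \land Q = 0 \land 0 = 0
R \to Q = 1 \to 0 = 0
((R \leftrightarrow Q) \land Q) \lor (R \to Q) = 0 \lor 0 = 0
R \land (((R \leftrightarrow Q) \land Q) \lor (R \to Q)) = 1 \land 0 = 0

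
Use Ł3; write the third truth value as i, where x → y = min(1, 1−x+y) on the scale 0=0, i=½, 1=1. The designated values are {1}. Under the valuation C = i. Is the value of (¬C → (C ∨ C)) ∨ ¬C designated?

¬C = ¬i = i
C ∨ C = i ∨ i = i
¬C → (C ∨ C) = i → i = 1  [min(1, 1−½+½)]
¬C = ¬i = i
(¬C → (C ∨ C)) ∨ ¬C = 1 ∨ i = 1
1 ∈ {1}.

Yes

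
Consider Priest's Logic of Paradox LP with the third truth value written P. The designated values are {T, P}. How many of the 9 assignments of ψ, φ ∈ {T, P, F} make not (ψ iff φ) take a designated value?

7

Of the 9 assignments, 7 give a value in {T, P}.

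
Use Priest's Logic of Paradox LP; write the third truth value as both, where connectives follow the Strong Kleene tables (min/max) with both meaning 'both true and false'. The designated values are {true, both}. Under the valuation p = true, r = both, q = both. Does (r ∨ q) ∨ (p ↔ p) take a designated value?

r ∨ q = both ∨ both = both
p ↔ p = true ↔ true = true
(r ∨ q) ∨ (p ↔ p) = both ∨ true = true
true ∈ {true, both}.

Yes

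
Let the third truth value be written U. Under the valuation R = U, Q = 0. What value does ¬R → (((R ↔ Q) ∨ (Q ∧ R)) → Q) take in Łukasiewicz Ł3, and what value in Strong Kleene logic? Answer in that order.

In Łukasiewicz Ł3: ¬R = ¬U = U
R ↔ Q = U ↔ 0 = U  [1 − |½−0|]
Q ∧ R = 0 ∧ U = 0
(R ↔ Q) ∨ (Q ∧ R) = U ∨ 0 = U
((R ↔ Q) ∨ (Q ∧ R)) → Q = U → 0 = U
¬R → (((R ↔ Q) ∨ (Q ∧ R)) → Q) = U → U = 1
In Strong Kleene logic: ¬R = ¬U = U
R ↔ Q = U ↔ 0 = U
Q ∧ R = 0 ∧ U = 0
(R ↔ Q) ∨ (Q ∧ R) = U ∨ 0 = U
((R ↔ Q) ∨ (Q ∧ R)) → Q = U → 0 = U  [¬U ∨ 0]
¬R → (((R ↔ Q) ∨ (Q ∧ R)) → Q) = U → U = U
They differ because Łukasiewicz Ł3 and Strong Kleene logic treat U differently under implication.

1; U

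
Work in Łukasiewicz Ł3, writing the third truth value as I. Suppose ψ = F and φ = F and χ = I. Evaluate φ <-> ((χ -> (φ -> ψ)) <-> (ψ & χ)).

T

φ -> ψ = F -> F = T
χ -> (φ -> ψ) = I -> T = T  [min(1, 1−½+1)]
ψ & χ = F & I = F
(χ -> (φ -> ψ)) <-> (ψ & χ) = T <-> F = F
φ <-> ((χ -> (φ -> ψ)) <-> (ψ & χ)) = F <-> F = T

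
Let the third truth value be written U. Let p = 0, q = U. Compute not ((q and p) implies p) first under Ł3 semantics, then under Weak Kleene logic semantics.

0; U

In Ł3: q and p = U and 0 = 0
(q and p) implies p = 0 implies 0 = 1
not ((q and p) implies p) = not 1 = 0
In Weak Kleene logic: q and p = U and 0 = U
(q and p) implies p = U implies 0 = U  [any arg is the third value ⇒ result is the third value]
not ((q and p) implies p) = not U = U
They differ because Ł3 and Weak Kleene logic treat U differently under the binary connectives.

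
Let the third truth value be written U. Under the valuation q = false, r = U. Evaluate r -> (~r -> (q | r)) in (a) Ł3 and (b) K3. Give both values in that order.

true; U

In Ł3: ~r = ~U = U
q | r = false | U = U
~r -> (q | r) = U -> U = true  [min(1, 1−½+½)]
r -> (~r -> (q | r)) = U -> true = true
In K3: ~r = ~U = U
q | r = false | U = U
~r -> (q | r) = U -> U = U
r -> (~r -> (q | r)) = U -> U = U
They differ because Ł3 and K3 treat U differently under implication.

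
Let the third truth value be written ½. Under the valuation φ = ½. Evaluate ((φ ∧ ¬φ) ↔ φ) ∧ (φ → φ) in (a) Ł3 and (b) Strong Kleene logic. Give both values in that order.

In Ł3: ¬φ = ¬½ = ½
φ ∧ ¬φ = ½ ∧ ½ = ½
(φ ∧ ¬φ) ↔ φ = ½ ↔ ½ = true
φ → φ = ½ → ½ = true
((φ ∧ ¬φ) ↔ φ) ∧ (φ → φ) = true ∧ true = true
In Strong Kleene logic: ¬φ = ¬½ = ½
φ ∧ ¬φ = ½ ∧ ½ = ½
(φ ∧ ¬φ) ↔ φ = ½ ↔ ½ = ½
φ → φ = ½ → ½ = ½  [¬½ ∨ ½]
((φ ∧ ¬φ) ↔ φ) ∧ (φ → φ) = ½ ∧ ½ = ½
They differ because Ł3 and Strong Kleene logic treat ½ differently under implication.

true; ½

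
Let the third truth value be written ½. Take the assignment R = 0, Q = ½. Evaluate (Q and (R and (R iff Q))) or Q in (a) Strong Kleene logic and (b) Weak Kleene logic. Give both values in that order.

½; ½

In Strong Kleene logic: R iff Q = 0 iff ½ = ½
R and (R iff Q) = 0 and ½ = 0
Q and (R and (R iff Q)) = ½ and 0 = 0
(Q and (R and (R iff Q))) or Q = 0 or ½ = ½
In Weak Kleene logic: R iff Q = 0 iff ½ = ½
R and (R iff Q) = 0 and ½ = ½
Q and (R and (R iff Q)) = ½ and ½ = ½
(Q and (R and (R iff Q))) or Q = ½ or ½ = ½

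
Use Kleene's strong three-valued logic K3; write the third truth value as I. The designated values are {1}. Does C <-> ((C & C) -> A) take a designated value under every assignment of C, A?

Countermodel: C=1, A=I gives I, which is not designated.

No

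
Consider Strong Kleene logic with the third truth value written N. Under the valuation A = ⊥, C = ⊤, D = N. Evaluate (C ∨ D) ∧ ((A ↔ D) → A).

C ∨ D = ⊤ ∨ N = ⊤
A ↔ D = ⊥ ↔ N = N
(A ↔ D) → A = N → ⊥ = N  [¬N ∨ ⊥]
(C ∨ D) ∧ ((A ↔ D) → A) = ⊤ ∧ N = N

N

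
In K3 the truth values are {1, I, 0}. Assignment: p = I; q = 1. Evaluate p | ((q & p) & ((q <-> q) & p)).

I

q & p = 1 & I = I
q <-> q = 1 <-> 1 = 1
(q <-> q) & p = 1 & I = I
(q & p) & ((q <-> q) & p) = I & I = I
p | ((q & p) & ((q <-> q) & p)) = I | I = I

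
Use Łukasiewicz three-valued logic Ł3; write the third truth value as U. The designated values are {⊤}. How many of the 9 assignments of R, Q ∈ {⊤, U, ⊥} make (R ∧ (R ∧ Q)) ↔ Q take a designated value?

Of the 9 assignments, 6 give a value in {⊤}.

6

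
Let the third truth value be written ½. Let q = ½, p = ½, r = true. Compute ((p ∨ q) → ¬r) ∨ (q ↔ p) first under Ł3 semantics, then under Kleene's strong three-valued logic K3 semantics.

In Ł3: p ∨ q = ½ ∨ ½ = ½
¬r = ¬true = false
(p ∨ q) → ¬r = ½ → false = ½  [min(1, 1−½+0)]
q ↔ p = ½ ↔ ½ = true
((p ∨ q) → ¬r) ∨ (q ↔ p) = ½ ∨ true = true
In Kleene's strong three-valued logic K3: p ∨ q = ½ ∨ ½ = ½
¬r = ¬true = false
(p ∨ q) → ¬r = ½ → false = ½
q ↔ p = ½ ↔ ½ = ½
((p ∨ q) → ¬r) ∨ (q ↔ p) = ½ ∨ ½ = ½
They differ because Ł3 and Kleene's strong three-valued logic K3 treat ½ differently under implication.

true; ½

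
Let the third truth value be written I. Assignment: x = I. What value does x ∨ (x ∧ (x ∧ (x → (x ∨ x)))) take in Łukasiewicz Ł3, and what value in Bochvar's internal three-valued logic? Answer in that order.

In Łukasiewicz Ł3: x ∨ x = I ∨ I = I
x → (x ∨ x) = I → I = ⊤  [min(1, 1−½+½)]
x ∧ (x → (x ∨ x)) = I ∧ ⊤ = I
x ∧ (x ∧ (x → (x ∨ x))) = I ∧ I = I
x ∨ (x ∧ (x ∧ (x → (x ∨ x)))) = I ∨ I = I
In Bochvar's internal three-valued logic: x ∨ x = I ∨ I = I
x → (x ∨ x) = I → I = I  [any arg is the third value ⇒ result is the third value]
x ∧ (x → (x ∨ x)) = I ∧ I = I
x ∧ (x ∧ (x → (x ∨ x))) = I ∧ I = I
x ∨ (x ∧ (x ∧ (x → (x ∨ x)))) = I ∨ I = I

I; I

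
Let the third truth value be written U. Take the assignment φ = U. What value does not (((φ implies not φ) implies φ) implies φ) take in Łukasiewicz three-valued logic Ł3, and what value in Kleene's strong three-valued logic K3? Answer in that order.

false; U

In Łukasiewicz three-valued logic Ł3: not φ = not U = U
φ implies not φ = U implies U = true
(φ implies not φ) implies φ = true implies U = U
((φ implies not φ) implies φ) implies φ = U implies U = true
not (((φ implies not φ) implies φ) implies φ) = not true = false
In Kleene's strong three-valued logic K3: not φ = not U = U
φ implies not φ = U implies U = U
(φ implies not φ) implies φ = U implies U = U
((φ implies not φ) implies φ) implies φ = U implies U = U
not (((φ implies not φ) implies φ) implies φ) = not U = U
They differ because Łukasiewicz three-valued logic Ł3 and Kleene's strong three-valued logic K3 treat U differently under implication.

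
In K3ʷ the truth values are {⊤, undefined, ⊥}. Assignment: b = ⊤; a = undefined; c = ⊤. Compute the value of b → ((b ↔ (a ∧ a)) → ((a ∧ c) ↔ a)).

a ∧ a = undefined ∧ undefined = undefined
b ↔ (a ∧ a) = ⊤ ↔ undefined = undefined
a ∧ c = undefined ∧ ⊤ = undefined
(a ∧ c) ↔ a = undefined ↔ undefined = undefined
(b ↔ (a ∧ a)) → ((a ∧ c) ↔ a) = undefined → undefined = undefined  [any arg is the third value ⇒ result is the third value]
b → ((b ↔ (a ∧ a)) → ((a ∧ c) ↔ a)) = ⊤ → undefined = undefined

undefined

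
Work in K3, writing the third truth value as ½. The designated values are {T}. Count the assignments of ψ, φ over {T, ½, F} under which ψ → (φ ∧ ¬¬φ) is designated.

5

Of the 9 assignments, 5 give a value in {T}.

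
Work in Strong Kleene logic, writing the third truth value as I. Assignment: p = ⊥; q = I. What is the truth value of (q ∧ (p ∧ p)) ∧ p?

p ∧ p = ⊥ ∧ ⊥ = ⊥
q ∧ (p ∧ p) = I ∧ ⊥ = ⊥
(q ∧ (p ∧ p)) ∧ p = ⊥ ∧ ⊥ = ⊥

⊥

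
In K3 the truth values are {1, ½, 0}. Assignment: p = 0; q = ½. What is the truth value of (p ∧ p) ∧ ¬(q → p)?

0

p ∧ p = 0 ∧ 0 = 0
q → p = ½ → 0 = ½  [¬½ ∨ 0]
¬(q → p) = ¬½ = ½
(p ∧ p) ∧ ¬(q → p) = 0 ∧ ½ = 0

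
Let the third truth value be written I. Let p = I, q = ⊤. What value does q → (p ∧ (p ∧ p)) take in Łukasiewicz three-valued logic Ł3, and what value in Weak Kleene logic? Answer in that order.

In Łukasiewicz three-valued logic Ł3: p ∧ p = I ∧ I = I
p ∧ (p ∧ p) = I ∧ I = I
q → (p ∧ (p ∧ p)) = ⊤ → I = I  [min(1, 1−1+½)]
In Weak Kleene logic: p ∧ p = I ∧ I = I
p ∧ (p ∧ p) = I ∧ I = I
q → (p ∧ (p ∧ p)) = ⊤ → I = I  [any arg is the third value ⇒ result is the third value]

I; I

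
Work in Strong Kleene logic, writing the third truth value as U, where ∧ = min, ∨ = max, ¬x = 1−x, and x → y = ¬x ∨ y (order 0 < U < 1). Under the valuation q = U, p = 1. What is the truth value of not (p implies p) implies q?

p implies p = 1 implies 1 = 1
not (p implies p) = not 1 = 0
not (p implies p) implies q = 0 implies U = 1  [not 0 or U]

1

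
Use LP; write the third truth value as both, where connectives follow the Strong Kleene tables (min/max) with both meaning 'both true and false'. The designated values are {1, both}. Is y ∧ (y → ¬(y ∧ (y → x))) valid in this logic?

No

Countermodel: y=1, x=1 gives 0, which is not designated.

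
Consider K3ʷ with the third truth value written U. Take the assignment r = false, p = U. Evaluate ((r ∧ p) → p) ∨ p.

r ∧ p = false ∧ U = U
(r ∧ p) → p = U → U = U  [any arg is the third value ⇒ result is the third value]
((r ∧ p) → p) ∨ p = U ∨ U = U

U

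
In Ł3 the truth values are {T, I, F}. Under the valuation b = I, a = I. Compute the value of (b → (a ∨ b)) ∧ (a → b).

a ∨ b = I ∨ I = I
b → (a ∨ b) = I → I = T  [min(1, 1−½+½)]
a → b = I → I = T
(b → (a ∨ b)) ∧ (a → b) = T ∧ T = T

T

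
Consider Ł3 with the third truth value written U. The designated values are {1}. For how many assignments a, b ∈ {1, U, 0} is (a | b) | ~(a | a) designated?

Of the 9 assignments, 7 give a value in {1}.

7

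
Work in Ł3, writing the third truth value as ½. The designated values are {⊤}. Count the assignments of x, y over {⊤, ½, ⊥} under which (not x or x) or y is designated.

7

Of the 9 assignments, 7 give a value in {⊤}.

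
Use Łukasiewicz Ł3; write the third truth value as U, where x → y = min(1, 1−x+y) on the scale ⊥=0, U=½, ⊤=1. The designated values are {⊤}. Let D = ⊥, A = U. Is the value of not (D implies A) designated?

D implies A = ⊥ implies U = ⊤
not (D implies A) = not ⊤ = ⊥
⊥ ∉ {⊤}.

No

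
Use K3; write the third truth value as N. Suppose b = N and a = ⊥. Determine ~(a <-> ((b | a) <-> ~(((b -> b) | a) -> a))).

N

b | a = N | ⊥ = N
b -> b = N -> N = N  [~N | N]
(b -> b) | a = N | ⊥ = N
((b -> b) | a) -> a = N -> ⊥ = N
~(((b -> b) | a) -> a) = ~N = N
(b | a) <-> ~(((b -> b) | a) -> a) = N <-> N = N
a <-> ((b | a) <-> ~(((b -> b) | a) -> a)) = ⊥ <-> N = N
~(a <-> ((b | a) <-> ~(((b -> b) | a) -> a))) = ~N = N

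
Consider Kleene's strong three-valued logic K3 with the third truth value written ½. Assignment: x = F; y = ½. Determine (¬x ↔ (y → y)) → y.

¬x = ¬F = T
y → y = ½ → ½ = ½  [¬½ ∨ ½]
¬x ↔ (y → y) = T ↔ ½ = ½
(¬x ↔ (y → y)) → y = ½ → ½ = ½

½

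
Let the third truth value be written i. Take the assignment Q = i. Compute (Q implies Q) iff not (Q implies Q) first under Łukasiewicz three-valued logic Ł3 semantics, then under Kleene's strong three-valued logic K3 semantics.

In Łukasiewicz three-valued logic Ł3: Q implies Q = i implies i = true
Q implies Q = i implies i = true
not (Q implies Q) = not true = false
(Q implies Q) iff not (Q implies Q) = true iff false = false
In Kleene's strong three-valued logic K3: Q implies Q = i implies i = i
Q implies Q = i implies i = i
not (Q implies Q) = not i = i
(Q implies Q) iff not (Q implies Q) = i iff i = i
They differ because Łukasiewicz three-valued logic Ł3 and Kleene's strong three-valued logic K3 treat i differently under implication.

false; i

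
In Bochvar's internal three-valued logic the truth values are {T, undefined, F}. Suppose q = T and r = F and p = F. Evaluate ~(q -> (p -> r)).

F

p -> r = F -> F = T
q -> (p -> r) = T -> T = T
~(q -> (p -> r)) = ~T = F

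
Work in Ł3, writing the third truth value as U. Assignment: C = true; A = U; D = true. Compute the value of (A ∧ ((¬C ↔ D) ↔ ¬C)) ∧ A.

¬C = ¬true = false
¬C ↔ D = false ↔ true = false
¬C = ¬true = false
(¬C ↔ D) ↔ ¬C = false ↔ false = true
A ∧ ((¬C ↔ D) ↔ ¬C) = U ∧ true = U
(A ∧ ((¬C ↔ D) ↔ ¬C)) ∧ A = U ∧ U = U

U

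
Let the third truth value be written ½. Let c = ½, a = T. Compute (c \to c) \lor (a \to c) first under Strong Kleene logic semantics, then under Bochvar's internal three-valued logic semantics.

½; ½

In Strong Kleene logic: c \to c = ½ \to ½ = ½  [\lnot ½ \lor ½]
a \to c = T \to ½ = ½
(c \to c) \lor (a \to c) = ½ \lor ½ = ½
In Bochvar's internal three-valued logic: c \to c = ½ \to ½ = ½
a \to c = T \to ½ = ½
(c \to c) \lor (a \to c) = ½ \lor ½ = ½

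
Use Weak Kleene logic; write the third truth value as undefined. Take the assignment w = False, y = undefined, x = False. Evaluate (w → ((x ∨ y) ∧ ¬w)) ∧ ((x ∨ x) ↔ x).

x ∨ y = False ∨ undefined = undefined
¬w = ¬False = True
(x ∨ y) ∧ ¬w = undefined ∧ True = undefined
w → ((x ∨ y) ∧ ¬w) = False → undefined = undefined  [any arg is the third value ⇒ result is the third value]
x ∨ x = False ∨ False = False
(x ∨ x) ↔ x = False ↔ False = True
(w → ((x ∨ y) ∧ ¬w)) ∧ ((x ∨ x) ↔ x) = undefined ∧ True = undefined

undefined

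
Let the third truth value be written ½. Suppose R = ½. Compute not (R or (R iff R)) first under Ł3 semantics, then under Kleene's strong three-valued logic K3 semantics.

In Ł3: R iff R = ½ iff ½ = true  [1 − |½−½|]
R or (R iff R) = ½ or true = true
not (R or (R iff R)) = not true = false
In Kleene's strong three-valued logic K3: R iff R = ½ iff ½ = ½
R or (R iff R) = ½ or ½ = ½
not (R or (R iff R)) = not ½ = ½
They differ because Ł3 and Kleene's strong three-valued logic K3 treat ½ differently under implication.

false; ½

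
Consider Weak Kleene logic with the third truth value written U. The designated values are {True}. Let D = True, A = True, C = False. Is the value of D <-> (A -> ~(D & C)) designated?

Yes

D & C = True & False = False
~(D & C) = ~False = True
A -> ~(D & C) = True -> True = True
D <-> (A -> ~(D & C)) = True <-> True = True
True ∈ {True}.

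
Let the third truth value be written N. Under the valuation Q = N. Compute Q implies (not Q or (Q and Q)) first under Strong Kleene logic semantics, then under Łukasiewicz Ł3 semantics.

N; true

In Strong Kleene logic: not Q = not N = N
Q and Q = N and N = N
not Q or (Q and Q) = N or N = N
Q implies (not Q or (Q and Q)) = N implies N = N
In Łukasiewicz Ł3: not Q = not N = N
Q and Q = N and N = N
not Q or (Q and Q) = N or N = N
Q implies (not Q or (Q and Q)) = N implies N = true  [min(1, 1−½+½)]
They differ because Strong Kleene logic and Łukasiewicz Ł3 treat N differently under implication.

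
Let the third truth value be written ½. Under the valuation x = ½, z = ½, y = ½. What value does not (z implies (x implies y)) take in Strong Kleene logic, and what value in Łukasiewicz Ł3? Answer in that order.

In Strong Kleene logic: x implies y = ½ implies ½ = ½  [not ½ or ½]
z implies (x implies y) = ½ implies ½ = ½
not (z implies (x implies y)) = not ½ = ½
In Łukasiewicz Ł3: x implies y = ½ implies ½ = True  [min(1, 1−½+½)]
z implies (x implies y) = ½ implies True = True
not (z implies (x implies y)) = not True = False
They differ because Strong Kleene logic and Łukasiewicz Ł3 treat ½ differently under implication.

½; False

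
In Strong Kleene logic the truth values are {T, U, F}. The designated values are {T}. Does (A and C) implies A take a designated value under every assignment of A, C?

No

Countermodel: A=U, C=T gives U, which is not designated.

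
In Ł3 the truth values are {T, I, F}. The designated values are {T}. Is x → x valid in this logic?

Yes

Every assignment of x over {T, I, F} gives a value in {T}.
In particular, with x=I: x → x = T.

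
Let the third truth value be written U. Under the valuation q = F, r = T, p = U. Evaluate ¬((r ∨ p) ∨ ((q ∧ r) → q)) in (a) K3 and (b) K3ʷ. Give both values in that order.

F; U

In K3: r ∨ p = T ∨ U = T
q ∧ r = F ∧ T = F
(q ∧ r) → q = F → F = T
(r ∨ p) ∨ ((q ∧ r) → q) = T ∨ T = T
¬((r ∨ p) ∨ ((q ∧ r) → q)) = ¬T = F
In K3ʷ: r ∨ p = T ∨ U = U
q ∧ r = F ∧ T = F
(q ∧ r) → q = F → F = T
(r ∨ p) ∨ ((q ∧ r) → q) = U ∨ T = U
¬((r ∨ p) ∨ ((q ∧ r) → q)) = ¬U = U
They differ because K3 and K3ʷ treat U differently under the binary connectives.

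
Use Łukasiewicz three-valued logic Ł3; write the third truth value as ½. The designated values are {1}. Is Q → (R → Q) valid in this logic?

Yes

Every assignment of Q, R over {1, ½, 0} gives a value in {1}.
In particular, with Q=½, R=½: Q → (R → Q) = 1.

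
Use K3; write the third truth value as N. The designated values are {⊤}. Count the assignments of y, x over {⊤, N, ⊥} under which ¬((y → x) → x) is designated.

Designated under: (y=⊥, x=⊥).

1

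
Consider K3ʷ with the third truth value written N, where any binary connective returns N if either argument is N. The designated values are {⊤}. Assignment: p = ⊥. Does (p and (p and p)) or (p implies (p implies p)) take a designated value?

Yes

p and p = ⊥ and ⊥ = ⊥
p and (p and p) = ⊥ and ⊥ = ⊥
p implies p = ⊥ implies ⊥ = ⊤
p implies (p implies p) = ⊥ implies ⊤ = ⊤
(p and (p and p)) or (p implies (p implies p)) = ⊥ or ⊤ = ⊤
⊤ ∈ {⊤}.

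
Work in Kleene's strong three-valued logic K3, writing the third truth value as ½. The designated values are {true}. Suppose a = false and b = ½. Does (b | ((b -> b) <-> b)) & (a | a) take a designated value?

No

b -> b = ½ -> ½ = ½  [~½ | ½]
(b -> b) <-> b = ½ <-> ½ = ½
b | ((b -> b) <-> b) = ½ | ½ = ½
a | a = false | false = false
(b | ((b -> b) <-> b)) & (a | a) = ½ & false = false
false ∉ {true}.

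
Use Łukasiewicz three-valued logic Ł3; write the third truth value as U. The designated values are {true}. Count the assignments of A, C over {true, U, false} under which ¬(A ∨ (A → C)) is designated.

0

Of the 9 assignments, 0 give a value in {true}.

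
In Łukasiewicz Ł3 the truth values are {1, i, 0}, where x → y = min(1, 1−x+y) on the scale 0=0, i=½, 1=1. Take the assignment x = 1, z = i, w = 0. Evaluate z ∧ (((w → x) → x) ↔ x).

i

w → x = 0 → 1 = 1
(w → x) → x = 1 → 1 = 1
((w → x) → x) ↔ x = 1 ↔ 1 = 1
z ∧ (((w → x) → x) ↔ x) = i ∧ 1 = i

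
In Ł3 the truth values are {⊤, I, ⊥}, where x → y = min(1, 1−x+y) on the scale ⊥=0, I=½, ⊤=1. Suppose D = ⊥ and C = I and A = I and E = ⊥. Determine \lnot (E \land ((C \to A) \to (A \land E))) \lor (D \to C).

C \to A = I \to I = ⊤  [min(1, 1−½+½)]
A \land E = I \land ⊥ = ⊥
(C \to A) \to (A \land E) = ⊤ \to ⊥ = ⊥
E \land ((C \to A) \to (A \land E)) = ⊥ \land ⊥ = ⊥
\lnot (E \land ((C \to A) \to (A \land E))) = \lnot ⊥ = ⊤
D \to C = ⊥ \to I = ⊤
\lnot (E \land ((C \to A) \to (A \land E))) \lor (D \to C) = ⊤ \lor ⊤ = ⊤

⊤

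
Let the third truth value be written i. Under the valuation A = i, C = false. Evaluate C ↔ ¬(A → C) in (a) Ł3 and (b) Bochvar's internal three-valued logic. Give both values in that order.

In Ł3: A → C = i → false = i  [min(1, 1−½+0)]
¬(A → C) = ¬i = i
C ↔ ¬(A → C) = false ↔ i = i
In Bochvar's internal three-valued logic: A → C = i → false = i  [any arg is the third value ⇒ result is the third value]
¬(A → C) = ¬i = i
C ↔ ¬(A → C) = false ↔ i = i

i; i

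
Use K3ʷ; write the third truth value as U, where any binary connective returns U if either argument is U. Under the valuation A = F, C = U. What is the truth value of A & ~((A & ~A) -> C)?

U

~A = ~F = T
A & ~A = F & T = F
(A & ~A) -> C = F -> U = U
~((A & ~A) -> C) = ~U = U
A & ~((A & ~A) -> C) = F & U = U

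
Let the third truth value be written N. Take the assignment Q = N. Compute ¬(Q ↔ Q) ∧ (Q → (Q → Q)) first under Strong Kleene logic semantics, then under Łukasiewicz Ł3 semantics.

N; ⊥

In Strong Kleene logic: Q ↔ Q = N ↔ N = N
¬(Q ↔ Q) = ¬N = N
Q → Q = N → N = N  [¬N ∨ N]
Q → (Q → Q) = N → N = N
¬(Q ↔ Q) ∧ (Q → (Q → Q)) = N ∧ N = N
In Łukasiewicz Ł3: Q ↔ Q = N ↔ N = ⊤
¬(Q ↔ Q) = ¬⊤ = ⊥
Q → Q = N → N = ⊤
Q → (Q → Q) = N → ⊤ = ⊤
¬(Q ↔ Q) ∧ (Q → (Q → Q)) = ⊥ ∧ ⊤ = ⊥
They differ because Strong Kleene logic and Łukasiewicz Ł3 treat N differently under implication.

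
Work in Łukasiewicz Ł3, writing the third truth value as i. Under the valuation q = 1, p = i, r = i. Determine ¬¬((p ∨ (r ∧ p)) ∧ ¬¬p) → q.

1

r ∧ p = i ∧ i = i
p ∨ (r ∧ p) = i ∨ i = i
¬p = ¬i = i
¬¬p = ¬i = i
(p ∨ (r ∧ p)) ∧ ¬¬p = i ∧ i = i
¬((p ∨ (r ∧ p)) ∧ ¬¬p) = ¬i = i
¬¬((p ∨ (r ∧ p)) ∧ ¬¬p) = ¬i = i
¬¬((p ∨ (r ∧ p)) ∧ ¬¬p) → q = i → 1 = 1  [min(1, 1−½+1)]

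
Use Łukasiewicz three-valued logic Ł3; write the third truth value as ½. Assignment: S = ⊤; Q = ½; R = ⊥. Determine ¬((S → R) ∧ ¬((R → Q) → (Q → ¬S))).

⊤

S → R = ⊤ → ⊥ = ⊥
R → Q = ⊥ → ½ = ⊤  [min(1, 1−0+½)]
¬S = ¬⊤ = ⊥
Q → ¬S = ½ → ⊥ = ½
(R → Q) → (Q → ¬S) = ⊤ → ½ = ½
¬((R → Q) → (Q → ¬S)) = ¬½ = ½
(S → R) ∧ ¬((R → Q) → (Q → ¬S)) = ⊥ ∧ ½ = ⊥
¬((S → R) ∧ ¬((R → Q) → (Q → ¬S))) = ¬⊥ = ⊤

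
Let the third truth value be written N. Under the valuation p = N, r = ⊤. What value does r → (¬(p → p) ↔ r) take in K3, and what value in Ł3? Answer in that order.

N; ⊥

In K3: p → p = N → N = N
¬(p → p) = ¬N = N
¬(p → p) ↔ r = N ↔ ⊤ = N
r → (¬(p → p) ↔ r) = ⊤ → N = N
In Ł3: p → p = N → N = ⊤  [min(1, 1−½+½)]
¬(p → p) = ¬⊤ = ⊥
¬(p → p) ↔ r = ⊥ ↔ ⊤ = ⊥
r → (¬(p → p) ↔ r) = ⊤ → ⊥ = ⊥
They differ because K3 and Ł3 treat N differently under implication.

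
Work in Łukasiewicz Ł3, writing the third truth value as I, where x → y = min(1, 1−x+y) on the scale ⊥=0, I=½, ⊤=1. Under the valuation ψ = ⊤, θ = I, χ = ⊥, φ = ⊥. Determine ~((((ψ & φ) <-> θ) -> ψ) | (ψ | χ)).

ψ & φ = ⊤ & ⊥ = ⊥
(ψ & φ) <-> θ = ⊥ <-> I = I
((ψ & φ) <-> θ) -> ψ = I -> ⊤ = ⊤
ψ | χ = ⊤ | ⊥ = ⊤
(((ψ & φ) <-> θ) -> ψ) | (ψ | χ) = ⊤ | ⊤ = ⊤
~((((ψ & φ) <-> θ) -> ψ) | (ψ | χ)) = ~⊤ = ⊥

⊥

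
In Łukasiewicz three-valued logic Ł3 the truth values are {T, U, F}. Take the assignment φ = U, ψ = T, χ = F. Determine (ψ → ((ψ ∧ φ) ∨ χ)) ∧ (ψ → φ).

ψ ∧ φ = T ∧ U = U
(ψ ∧ φ) ∨ χ = U ∨ F = U
ψ → ((ψ ∧ φ) ∨ χ) = T → U = U  [min(1, 1−1+½)]
ψ → φ = T → U = U
(ψ → ((ψ ∧ φ) ∨ χ)) ∧ (ψ → φ) = U ∧ U = U

U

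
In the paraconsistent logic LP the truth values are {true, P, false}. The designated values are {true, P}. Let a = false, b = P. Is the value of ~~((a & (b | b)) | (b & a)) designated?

b | b = P | P = P
a & (b | b) = false & P = false
b & a = P & false = false
(a & (b | b)) | (b & a) = false | false = false
~((a & (b | b)) | (b & a)) = ~false = true
~~((a & (b | b)) | (b & a)) = ~true = false
false ∉ {true, P}.

No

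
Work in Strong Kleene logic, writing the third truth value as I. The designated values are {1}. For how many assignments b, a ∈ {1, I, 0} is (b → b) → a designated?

3

Designated under: (b=1, a=1); (b=I, a=1); (b=0, a=1).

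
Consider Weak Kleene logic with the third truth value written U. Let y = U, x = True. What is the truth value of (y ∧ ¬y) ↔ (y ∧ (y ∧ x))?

¬y = ¬U = U
y ∧ ¬y = U ∧ U = U
y ∧ x = U ∧ True = U
y ∧ (y ∧ x) = U ∧ U = U
(y ∧ ¬y) ↔ (y ∧ (y ∧ x)) = U ↔ U = U

U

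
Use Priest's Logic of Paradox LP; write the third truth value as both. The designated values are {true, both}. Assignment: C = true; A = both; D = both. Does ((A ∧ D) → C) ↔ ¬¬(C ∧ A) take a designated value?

Yes

A ∧ D = both ∧ both = both
(A ∧ D) → C = both → true = true
C ∧ A = true ∧ both = both
¬(C ∧ A) = ¬both = both
¬¬(C ∧ A) = ¬both = both
((A ∧ D) → C) ↔ ¬¬(C ∧ A) = true ↔ both = both
both ∈ {true, both}.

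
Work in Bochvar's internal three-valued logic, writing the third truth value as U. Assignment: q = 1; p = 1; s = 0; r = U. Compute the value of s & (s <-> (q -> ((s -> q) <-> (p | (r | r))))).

U

s -> q = 0 -> 1 = 1
r | r = U | U = U
p | (r | r) = 1 | U = U
(s -> q) <-> (p | (r | r)) = 1 <-> U = U
q -> ((s -> q) <-> (p | (r | r))) = 1 -> U = U  [any arg is the third value ⇒ result is the third value]
s <-> (q -> ((s -> q) <-> (p | (r | r)))) = 0 <-> U = U
s & (s <-> (q -> ((s -> q) <-> (p | (r | r))))) = 0 & U = U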